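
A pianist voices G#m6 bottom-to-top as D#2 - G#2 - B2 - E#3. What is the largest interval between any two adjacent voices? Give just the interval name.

augmented fourth

Adjacent intervals: D#2→G#2 = perfect fourth; G#2→B2 = minor third; B2→E#3 = augmented fourth.
The largest is B2 to E#3, an augmented fourth (6 semitones).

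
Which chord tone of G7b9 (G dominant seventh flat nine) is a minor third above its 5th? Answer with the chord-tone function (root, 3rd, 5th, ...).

The chord tones of G7b9 are G, B, D, F, Ab.
The 5th is D. A minor third above D is F.
F is the chord's 7th.

7th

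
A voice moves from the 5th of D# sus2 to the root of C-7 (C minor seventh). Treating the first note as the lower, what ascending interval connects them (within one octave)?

diminished third

D# sus2 has A# as its 5th, and C-7 (C minor seventh) has C as its root.
3 letter names make it a third; at 2 semitones (a whole step narrower than major) the quality is diminished.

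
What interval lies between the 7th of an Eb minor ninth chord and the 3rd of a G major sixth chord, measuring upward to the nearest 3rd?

Eb minor ninth has Db as its 7th, and G major sixth has B as its 3rd.
From Db to B: 10 semitones over a sixth = augmented.

augmented sixth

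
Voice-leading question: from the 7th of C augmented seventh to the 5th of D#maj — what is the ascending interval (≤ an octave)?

C augmented seventh has Bb as its 7th, and D#maj has A# as its 5th.
Bb up to A# is 12 semitones, a half step wider than a major seventh, so the interval is augmented.

A7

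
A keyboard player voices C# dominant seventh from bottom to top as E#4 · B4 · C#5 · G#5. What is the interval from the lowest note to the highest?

minor tenth

The outer voices are E#4 and G#5.
E# up to G# is 15 semitones, a half step narrower than a major tenth, so the interval is minor.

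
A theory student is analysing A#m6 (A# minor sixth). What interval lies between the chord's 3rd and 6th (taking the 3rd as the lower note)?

A4

A#m6 is spelled A#, C#, E#, F##.
The 3rd is C# and the 6th is F##.
From C# to F##: 6 semitones over a fourth = augmented.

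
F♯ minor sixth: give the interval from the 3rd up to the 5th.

F♯m6: F♯–A–C♯–D♯.
So we need the interval from A up to C♯.
A up to C♯ spans 3 letter names and 4 semitones — a major third.

major third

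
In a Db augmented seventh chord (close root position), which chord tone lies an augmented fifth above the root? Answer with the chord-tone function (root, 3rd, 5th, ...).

The chord tones of Db7#5 (Db augmented seventh) are Db–F–A–Cb.
The root is Db. An augmented fifth above Db is A.
A is the chord's 5th.

5th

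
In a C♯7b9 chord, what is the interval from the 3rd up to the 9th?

The chord tones of C♯7b9 (C♯ dominant seventh flat nine) are C♯, E♯, G♯, B, D.
3rd = E♯; 9th = D.
7 letter names make it a seventh; at 9 semitones (a whole step narrower than major) the quality is diminished.

diminished seventh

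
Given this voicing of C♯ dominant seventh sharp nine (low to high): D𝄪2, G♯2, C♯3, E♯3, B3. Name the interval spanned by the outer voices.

diminished thirteenth

The outer voices are D𝄪2 and B3.
D𝄪 up to B is 19 semitones, a whole step narrower than a major thirteenth, so the interval is diminished.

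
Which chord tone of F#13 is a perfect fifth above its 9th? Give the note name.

The chord tones of F#13 are F#-A#-C#-E-G#-D#.
The 9th is G#. A perfect fifth above G# is D#.
D# is the chord's 13th.

D#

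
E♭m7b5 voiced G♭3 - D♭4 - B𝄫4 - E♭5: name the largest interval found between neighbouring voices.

minor sixth

Adjacent intervals: G♭3→D♭4 = perfect fifth; D♭4→B𝄫4 = minor sixth; B𝄫4→E♭5 = augmented fourth.
The largest is D♭4 to B𝄫4, a minor sixth (8 semitones).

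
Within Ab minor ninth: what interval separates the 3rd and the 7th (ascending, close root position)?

perfect 5th

Spelling the chord: Ab, Cb, Eb, Gb, Bb.
So we need the interval from Cb up to Gb.
Counting 5 letters and 7 half steps from Cb gives a perfect fifth.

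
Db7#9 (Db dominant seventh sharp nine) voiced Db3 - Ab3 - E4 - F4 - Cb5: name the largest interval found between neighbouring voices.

Adjacent intervals: Db3→Ab3 = perfect fifth; Ab3→E4 = augmented fifth; E4→F4 = minor second; F4→Cb5 = diminished fifth.
The largest is Ab3 to E4, an augmented fifth (8 semitones).

A5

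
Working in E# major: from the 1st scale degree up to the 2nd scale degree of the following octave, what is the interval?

The scale runs E# F## G## A# B# C## D##.
1st scale degree = E#; 2nd scale degree (up an octave) = F##.
From E# to F## is 14 semitones, exactly the major ninth.

major ninth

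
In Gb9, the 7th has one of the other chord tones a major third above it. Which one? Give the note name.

Ab

The chord tones of Gb dominant ninth are Gb, Bb, Db, Fb, Ab.
The 7th is Fb. A major third above Fb is Ab.
Ab is the chord's 9th.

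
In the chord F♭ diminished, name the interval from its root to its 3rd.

minor third

The chord tones of F♭ diminished are F♭ A𝄫 C𝄫.
That puts F♭ below A𝄫.
3 letter names make it a third; at 3 semitones (a half step narrower than major) the quality is minor.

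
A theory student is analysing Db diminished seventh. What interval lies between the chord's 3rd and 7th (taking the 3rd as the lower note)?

Spelling the chord: Db, Fb, Abb, Cbb.
The 3rd is Fb and the 7th is Cbb.
Fb up to Cbb is 6 semitones, a half step narrower than a perfect fifth, so the interval is diminished.

diminished fifth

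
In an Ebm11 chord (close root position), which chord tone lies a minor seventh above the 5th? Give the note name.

Ab

Ebm11: Eb–Gb–Bb–Db–F–Ab.
The 5th is Bb. A minor seventh above Bb is Ab.
Ab is the chord's 11th.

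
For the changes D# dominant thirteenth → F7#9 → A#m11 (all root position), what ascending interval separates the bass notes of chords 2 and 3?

augmented third

The roots are F and A#.
From F to A#: 5 semitones over a third = augmented.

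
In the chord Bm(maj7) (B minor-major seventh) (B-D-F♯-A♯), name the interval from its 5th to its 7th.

major third

The 5th is F♯ and the 7th is A♯.
F♯ up to A♯ spans 3 letter names and 4 semitones — a major third.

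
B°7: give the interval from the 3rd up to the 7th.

d5

B°7 (B diminished seventh): B D F A♭.
3rd = D; 7th = A♭.
D up to A♭ is 6 semitones, a half step narrower than a perfect fifth, so the interval is diminished.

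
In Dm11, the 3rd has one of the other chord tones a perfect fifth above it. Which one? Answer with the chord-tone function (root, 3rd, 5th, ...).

7th

Dm11 (D minor eleventh): D-F-A-C-E-G.
The 3rd is F. A perfect fifth above F is C.
C is the chord's 7th.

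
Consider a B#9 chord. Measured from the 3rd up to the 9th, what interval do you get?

The chord tones of B#9 are B#–D##–F##–A#–C##.
So we need the interval from D## up to C##.
7 letter names make it a seventh; at 10 semitones (a half step narrower than major) the quality is minor.

m7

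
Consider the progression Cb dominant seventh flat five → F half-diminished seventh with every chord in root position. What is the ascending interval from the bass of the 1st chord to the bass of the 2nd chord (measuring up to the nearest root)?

The roots are Cb and F.
Cb up to F is 6 semitones, a half step wider than a perfect fourth, so the interval is augmented.

augmented fourth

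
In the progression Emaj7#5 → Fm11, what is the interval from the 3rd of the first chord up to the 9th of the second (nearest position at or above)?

Emaj7#5 has G♯ as its 3rd, and Fm11 has G as its 9th.
G♯ up to G is 11 semitones, a half step narrower than a perfect octave, so the interval is diminished.

d8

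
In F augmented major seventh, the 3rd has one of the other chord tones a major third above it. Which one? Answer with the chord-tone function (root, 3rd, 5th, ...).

5th

Spelling the chord: F–A–C♯–E.
The 3rd is A. A major third above A is C♯.
C♯ is the chord's 5th.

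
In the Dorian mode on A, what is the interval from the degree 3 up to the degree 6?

A dorian: A B C D E F# G.
Degree 3 = C; 6th degree = F#.
C up to F# is 6 semitones, a half step wider than a perfect fourth, so the interval is augmented.

augmented fourth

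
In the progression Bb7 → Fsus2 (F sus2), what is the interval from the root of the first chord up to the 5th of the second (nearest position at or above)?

The root of Bb7 is Bb; the 5th of Fsus2 (F sus2) is C.
From Bb to C is 2 semitones, exactly the major second.

major second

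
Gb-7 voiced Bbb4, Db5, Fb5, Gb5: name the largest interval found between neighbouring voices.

Adjacent intervals: Bbb4→Db5 = major third; Db5→Fb5 = minor third; Fb5→Gb5 = major second.
The largest is Bbb4 to Db5, a major third (4 semitones).

M3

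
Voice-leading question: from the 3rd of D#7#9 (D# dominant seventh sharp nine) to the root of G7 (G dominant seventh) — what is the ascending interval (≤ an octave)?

The 3rd of D#7#9 (D# dominant seventh sharp nine) is F##; the root of G7 (G dominant seventh) is G.
F## up to G is 0 semitones, a whole step narrower than a major second, so the interval is diminished.

diminished second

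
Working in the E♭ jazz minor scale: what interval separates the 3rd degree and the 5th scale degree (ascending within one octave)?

major 3rd

Spelling the E♭ jazz minor scale: E♭ F G♭ A♭ B♭ C D.
So we need the interval from G♭ up to B♭.
Counting 3 letters and 4 half steps from G♭ gives a major third.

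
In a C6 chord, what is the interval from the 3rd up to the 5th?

minor third

The chord tones of C major sixth are C, E, G, A.
The 3rd is E and the 5th is G.
E up to G is 3 semitones, a half step narrower than a major third, so the interval is minor.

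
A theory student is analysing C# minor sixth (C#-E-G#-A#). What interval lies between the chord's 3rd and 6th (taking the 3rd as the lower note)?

augmented fourth

That puts E below A#.
4 letter names make it a fourth; at 6 semitones (a half step wider than perfect) the quality is augmented.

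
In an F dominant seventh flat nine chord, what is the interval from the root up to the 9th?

minor 9th

F dominant seventh flat nine: F, A, C, Eb, Gb.
That puts F below Gb.
9 letter names make it a ninth; at 13 semitones (a half step narrower than major) the quality is minor.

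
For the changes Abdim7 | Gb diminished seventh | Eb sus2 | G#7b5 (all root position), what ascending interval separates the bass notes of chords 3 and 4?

A3

The roots are Eb and G#.
Eb up to G# is 5 semitones, a half step wider than a major third, so the interval is augmented.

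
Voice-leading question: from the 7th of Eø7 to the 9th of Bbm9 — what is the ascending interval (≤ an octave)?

minor seventh

The 7th of Eø7 is D; the 9th of Bbm9 is C.
D up to C is 10 semitones, a half step narrower than a major seventh, so the interval is minor.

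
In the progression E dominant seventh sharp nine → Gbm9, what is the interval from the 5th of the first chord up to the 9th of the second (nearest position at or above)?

E dominant seventh sharp nine has B as its 5th, and Gbm9 has Ab as its 9th.
B up to Ab is 9 semitones, a whole step narrower than a major seventh, so the interval is diminished.

diminished seventh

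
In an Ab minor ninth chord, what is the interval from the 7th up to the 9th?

The chord tones of Ab minor ninth are Ab Cb Eb Gb Bb.
So we need the interval from Gb up to Bb.
From Gb to Bb is 4 semitones, exactly the major third.

major third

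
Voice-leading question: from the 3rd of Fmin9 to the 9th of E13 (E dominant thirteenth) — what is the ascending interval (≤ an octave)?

augmented sixth

The 3rd of Fmin9 is Ab; the 9th of E13 (E dominant thirteenth) is F#.
From Ab to F#: 10 semitones over a sixth = augmented.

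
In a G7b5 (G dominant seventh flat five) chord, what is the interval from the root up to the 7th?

G dominant seventh flat five is spelled G B Db F.
Root = G; 7th = F.
G up to F is 10 semitones, a half step narrower than a major seventh, so the interval is minor.

minor 7th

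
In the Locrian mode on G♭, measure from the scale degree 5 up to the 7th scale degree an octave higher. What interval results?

major 10th

G♭ locrian: G♭ A𝄫 B𝄫 C♭ D𝄫 E𝄫 F♭.
The scale degree 5 is D𝄫 and the 7th scale degree (up an octave) is F♭.
Counting 10 letters and 16 half steps from D𝄫 gives a major tenth.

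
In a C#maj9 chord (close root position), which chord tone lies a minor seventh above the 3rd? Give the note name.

C#maj9 is spelled C#–E#–G#–B#–D#.
The 3rd is E#. A minor seventh above E# is D#.
D# is the chord's 9th.

D#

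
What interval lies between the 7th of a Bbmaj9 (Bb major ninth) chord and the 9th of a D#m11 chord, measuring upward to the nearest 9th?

augmented fifth

Bbmaj9 (Bb major ninth) has A as its 7th, and D#m11 has E# as its 9th.
A up to E# is 8 semitones, a half step wider than a perfect fifth, so the interval is augmented.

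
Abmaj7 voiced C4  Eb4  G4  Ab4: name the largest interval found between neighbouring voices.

major 3rd

Adjacent intervals: C4→Eb4 = minor third; Eb4→G4 = major third; G4→Ab4 = minor second.
The largest is Eb4 to G4, a major third (4 semitones).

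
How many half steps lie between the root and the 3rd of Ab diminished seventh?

3

Abdim7 is spelled Ab, Cb, Ebb, Gbb.
Ab to Cb is a minor third: 3 semitones.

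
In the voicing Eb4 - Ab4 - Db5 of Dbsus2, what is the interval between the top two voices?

Those voices are Ab4 and Db5.
Ab up to Db spans 4 letter names and 5 semitones — a perfect fourth.

perfect fourth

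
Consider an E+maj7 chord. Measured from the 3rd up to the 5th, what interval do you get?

E augmented major seventh is spelled E, G♯, B♯, D♯.
That puts G♯ below B♯.
From G♯ to B♯ is 4 semitones, exactly the major third.

major third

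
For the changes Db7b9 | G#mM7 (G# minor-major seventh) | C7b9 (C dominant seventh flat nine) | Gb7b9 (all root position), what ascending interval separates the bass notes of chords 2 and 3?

The roots are G# and C.
G# up to C is 4 semitones, a half step narrower than a perfect fourth, so the interval is diminished.

diminished fourth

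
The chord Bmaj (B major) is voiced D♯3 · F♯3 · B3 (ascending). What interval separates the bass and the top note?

minor 6th

The outer voices are D♯3 and B3.
From D♯ to B: 8 semitones over a sixth = minor.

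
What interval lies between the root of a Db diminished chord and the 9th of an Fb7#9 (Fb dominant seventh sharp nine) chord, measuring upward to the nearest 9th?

The root of Db diminished is Db; the 9th of Fb7#9 (Fb dominant seventh sharp nine) is G.
Db up to G is 6 semitones, a half step wider than a perfect fourth, so the interval is augmented.

augmented fourth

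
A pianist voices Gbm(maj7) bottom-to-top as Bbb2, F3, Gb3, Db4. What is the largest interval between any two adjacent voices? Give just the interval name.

A5

Adjacent intervals: Bbb2→F3 = augmented fifth; F3→Gb3 = minor second; Gb3→Db4 = perfect fifth.
The largest is Bbb2 to F3, an augmented fifth (8 semitones).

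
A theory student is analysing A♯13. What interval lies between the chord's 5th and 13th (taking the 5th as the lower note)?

A♯13 (A♯ dominant thirteenth): A♯, C𝄪, E♯, G♯, B♯, F𝄪.
5th = E♯; 13th = F𝄪.
E♯ up to F𝄪 spans 9 letter names and 14 semitones — a major ninth.

major ninth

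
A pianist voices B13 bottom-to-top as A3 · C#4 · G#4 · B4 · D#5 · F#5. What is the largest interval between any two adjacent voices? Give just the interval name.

Adjacent intervals: A3→C#4 = major third; C#4→G#4 = perfect fifth; G#4→B4 = minor third; B4→D#5 = major third; D#5→F#5 = minor third.
The largest is C#4 to G#4, a perfect fifth (7 semitones).

perfect fifth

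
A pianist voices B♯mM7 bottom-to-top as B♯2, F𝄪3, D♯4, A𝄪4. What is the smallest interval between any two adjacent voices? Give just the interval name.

P5

Adjacent intervals: B♯2→F𝄪3 = perfect fifth; F𝄪3→D♯4 = minor sixth; D♯4→A𝄪4 = augmented fifth.
The smallest is B♯2 to F𝄪3, a perfect fifth (7 semitones).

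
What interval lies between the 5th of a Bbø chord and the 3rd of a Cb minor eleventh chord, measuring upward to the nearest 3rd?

Bbø has Fb as its 5th, and Cb minor eleventh has Ebb as its 3rd.
From Fb to Ebb: 10 semitones over a seventh = minor.

minor 7th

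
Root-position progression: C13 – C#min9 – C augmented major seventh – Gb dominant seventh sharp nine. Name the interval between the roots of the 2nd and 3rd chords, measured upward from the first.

d8

The roots are C# and C.
From C# to C: 11 semitones over an octave = diminished.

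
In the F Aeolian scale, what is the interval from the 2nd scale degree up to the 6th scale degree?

diminished fifth

F natural minor: F G Ab Bb C Db Eb.
2nd scale degree = G; degree 6 = Db.
From G to Db: 6 semitones over a fifth = diminished.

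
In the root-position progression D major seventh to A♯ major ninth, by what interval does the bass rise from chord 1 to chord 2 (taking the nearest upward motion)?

A5

The roots are D and A♯.
From D to A♯: 8 semitones over a fifth = augmented.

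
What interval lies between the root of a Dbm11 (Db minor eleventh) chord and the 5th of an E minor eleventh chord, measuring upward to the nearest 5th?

The root of Dbm11 (Db minor eleventh) is Db; the 5th of E minor eleventh is B.
6 letter names make it a sixth; at 10 semitones (a half step wider than major) the quality is augmented.

augmented sixth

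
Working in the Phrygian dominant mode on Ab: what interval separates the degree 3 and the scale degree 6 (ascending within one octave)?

diminished fourth

Spelling the Phrygian dominant mode on Ab: Ab Bbb C Db Eb Fb Gb.
Degree 3 = C; 6th degree = Fb.
From C to Fb: 4 semitones over a fourth = diminished.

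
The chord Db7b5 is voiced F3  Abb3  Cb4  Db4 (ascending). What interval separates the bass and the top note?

minor sixth

The outer voices are F3 and Db4.
From F to Db: 8 semitones over a sixth = minor.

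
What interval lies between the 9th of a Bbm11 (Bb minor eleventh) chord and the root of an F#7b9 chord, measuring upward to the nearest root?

augmented fourth

Bbm11 (Bb minor eleventh) has C as its 9th, and F#7b9 has F# as its root.
C up to F# is 6 semitones, a half step wider than a perfect fourth, so the interval is augmented.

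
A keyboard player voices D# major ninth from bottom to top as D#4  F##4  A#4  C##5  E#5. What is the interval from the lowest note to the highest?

The outer voices are D#4 and E#5.
D# up to E# spans 9 letter names and 14 semitones — a major ninth.

M9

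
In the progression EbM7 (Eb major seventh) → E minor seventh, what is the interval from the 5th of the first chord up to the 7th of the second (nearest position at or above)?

EbM7 (Eb major seventh) has Bb as its 5th, and E minor seventh has D as its 7th.
Bb up to D spans 3 letter names and 4 semitones — a major third.

major third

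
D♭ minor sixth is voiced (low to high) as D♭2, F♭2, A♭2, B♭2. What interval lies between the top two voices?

M2

Those voices are A♭2 and B♭2.
A♭ up to B♭ spans 2 letter names and 2 semitones — a major second.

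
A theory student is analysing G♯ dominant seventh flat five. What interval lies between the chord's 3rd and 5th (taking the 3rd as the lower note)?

diminished third

The chord tones of G♯7b5 (G♯ dominant seventh flat five) are G♯-B♯-D-F♯.
3rd = B♯; 5th = D.
B♯ up to D is 2 semitones, a whole step narrower than a major third, so the interval is diminished.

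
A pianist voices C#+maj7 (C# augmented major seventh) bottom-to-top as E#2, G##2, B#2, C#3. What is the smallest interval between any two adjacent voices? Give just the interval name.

minor second

Adjacent intervals: E#2→G##2 = major third; G##2→B#2 = minor third; B#2→C#3 = minor second.
The smallest is B#2 to C#3, a minor second (1 semitone).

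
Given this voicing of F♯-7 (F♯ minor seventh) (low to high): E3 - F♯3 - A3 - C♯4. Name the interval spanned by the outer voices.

major sixth

The outer voices are E3 and C♯4.
From E to C♯ is 9 semitones, exactly the major sixth.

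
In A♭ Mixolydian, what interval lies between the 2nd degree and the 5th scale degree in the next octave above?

A♭ mixolydian: A♭ B♭ C D♭ E♭ F G♭.
2nd degree = B♭; degree 5 (up an octave) = E♭.
Counting 11 letters and 17 half steps from B♭ gives a perfect eleventh.

perfect 11th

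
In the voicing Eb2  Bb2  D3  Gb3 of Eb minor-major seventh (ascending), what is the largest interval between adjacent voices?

Adjacent intervals: Eb2→Bb2 = perfect fifth; Bb2→D3 = major third; D3→Gb3 = diminished fourth.
The largest is Eb2 to Bb2, a perfect fifth (7 semitones).

perfect fifth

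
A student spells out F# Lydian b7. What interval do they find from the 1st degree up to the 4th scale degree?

F# lydian dominant: F# G# A# B# C# D# E.
The 1st degree is F# and the scale degree 4 is B#.
F# up to B# is 6 semitones, a half step wider than a perfect fourth, so the interval is augmented.

A4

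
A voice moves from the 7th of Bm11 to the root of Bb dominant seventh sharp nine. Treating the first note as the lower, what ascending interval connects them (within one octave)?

Bm11 has A as its 7th, and Bb dominant seventh sharp nine has Bb as its root.
From A to Bb: 1 semitone over a second = minor.

minor second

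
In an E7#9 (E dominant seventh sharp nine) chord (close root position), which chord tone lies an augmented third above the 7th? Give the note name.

E7#9 (E dominant seventh sharp nine) is spelled E-G♯-B-D-F𝄪.
The 7th is D. An augmented third above D is F𝄪.
F𝄪 is the chord's 9th.

F##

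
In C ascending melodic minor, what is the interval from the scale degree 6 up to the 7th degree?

M2

The scale runs C D Eb F G A B.
So we need the interval from A up to B.
Counting 2 letters and 2 half steps from A gives a major second.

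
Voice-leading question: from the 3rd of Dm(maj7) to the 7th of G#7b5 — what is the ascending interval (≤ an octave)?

The 3rd of Dm(maj7) is F; the 7th of G#7b5 is F#.
F up to F# is 1 semitone, a half step wider than a perfect unison, so the interval is augmented.

A1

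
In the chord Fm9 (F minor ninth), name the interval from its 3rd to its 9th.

major seventh

The chord tones of Fm9 are F Ab C Eb G.
The 3rd is Ab and the 9th is G.
Counting 7 letters and 11 half steps from Ab gives a major seventh.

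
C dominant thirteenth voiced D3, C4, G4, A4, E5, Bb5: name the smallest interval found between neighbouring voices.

major 2nd

Adjacent intervals: D3→C4 = minor seventh; C4→G4 = perfect fifth; G4→A4 = major second; A4→E5 = perfect fifth; E5→Bb5 = diminished fifth.
The smallest is G4 to A4, a major second (2 semitones).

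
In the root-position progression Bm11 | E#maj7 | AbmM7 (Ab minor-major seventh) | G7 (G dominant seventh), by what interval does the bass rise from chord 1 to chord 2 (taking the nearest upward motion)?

augmented 4th

The roots are B and E#.
B up to E# is 6 semitones, a half step wider than a perfect fourth, so the interval is augmented.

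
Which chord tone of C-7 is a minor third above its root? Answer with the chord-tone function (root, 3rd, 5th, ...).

C-7: C, Eb, G, Bb.
The root is C. A minor third above C is Eb.
Eb is the chord's 3rd.

3rd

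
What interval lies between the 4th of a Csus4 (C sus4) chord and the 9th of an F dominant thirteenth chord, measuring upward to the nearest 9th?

major 2nd

The 4th of Csus4 (C sus4) is F; the 9th of F dominant thirteenth is G.
From F to G is 2 semitones, exactly the major second.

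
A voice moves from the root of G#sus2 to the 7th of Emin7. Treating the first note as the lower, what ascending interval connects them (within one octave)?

d5

The root of G#sus2 is G#; the 7th of Emin7 is D.
G# up to D is 6 semitones, a half step narrower than a perfect fifth, so the interval is diminished.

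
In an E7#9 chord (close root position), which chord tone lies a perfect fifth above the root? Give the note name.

The chord tones of E7#9 are E–G#–B–D–F##.
The root is E. A perfect fifth above E is B.
B is the chord's 5th.

B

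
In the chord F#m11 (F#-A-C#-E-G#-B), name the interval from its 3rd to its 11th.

major ninth

The 3rd is A and the 11th is B.
Counting 9 letters and 14 half steps from A gives a major ninth.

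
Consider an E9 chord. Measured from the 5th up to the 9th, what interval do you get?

Spelling the chord: E–G♯–B–D–F♯.
So we need the interval from B up to F♯.
From B to F♯ is 7 semitones, exactly the perfect fifth.

perfect 5th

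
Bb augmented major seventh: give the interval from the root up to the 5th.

A5

The chord tones of Bb+maj7 are Bb, D, F#, A.
That puts Bb below F#.
From Bb to F#: 8 semitones over a fifth = augmented.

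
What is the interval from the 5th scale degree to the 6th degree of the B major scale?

major second

The scale runs B C# D# E F# G# A#.
5th scale degree = F#; 6th degree = G#.
F# up to G# spans 2 letter names and 2 semitones — a major second.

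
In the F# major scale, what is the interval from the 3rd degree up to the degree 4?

Spelling the F# major scale: F# G# A# B C# D# E#.
That puts A# below B.
From A# to B: 1 semitone over a second = minor.

minor second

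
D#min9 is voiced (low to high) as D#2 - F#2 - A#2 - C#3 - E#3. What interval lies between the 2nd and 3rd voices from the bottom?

Those voices are F#2 and A#2.
From F# to A# is 4 semitones, exactly the major third.

major third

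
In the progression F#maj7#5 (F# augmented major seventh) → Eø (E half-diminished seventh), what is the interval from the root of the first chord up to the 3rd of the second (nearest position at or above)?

minor 2nd

F#maj7#5 (F# augmented major seventh) has F# as its root, and Eø (E half-diminished seventh) has G as its 3rd.
From F# to G: 1 semitone over a second = minor.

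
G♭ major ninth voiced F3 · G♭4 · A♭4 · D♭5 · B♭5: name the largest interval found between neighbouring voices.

Adjacent intervals: F3→G♭4 = minor ninth; G♭4→A♭4 = major second; A♭4→D♭5 = perfect fourth; D♭5→B♭5 = major sixth.
The largest is F3 to G♭4, a minor ninth (13 semitones).

minor ninth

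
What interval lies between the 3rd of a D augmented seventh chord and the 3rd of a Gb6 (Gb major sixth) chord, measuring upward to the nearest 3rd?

d4

D augmented seventh has F# as its 3rd, and Gb6 (Gb major sixth) has Bb as its 3rd.
F# up to Bb is 4 semitones, a half step narrower than a perfect fourth, so the interval is diminished.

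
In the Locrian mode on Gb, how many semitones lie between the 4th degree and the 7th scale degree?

5

The scale is Gb Abb Bbb Cb Dbb Ebb Fb.
Cb up to Fb is a perfect fourth — 5 semitones.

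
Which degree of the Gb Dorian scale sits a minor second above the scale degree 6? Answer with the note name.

The scale is Gb Ab Bbb Cb Db Eb Fb.
The scale degree 6 is Eb; a minor second above that is Fb — scale degree 7.

Fb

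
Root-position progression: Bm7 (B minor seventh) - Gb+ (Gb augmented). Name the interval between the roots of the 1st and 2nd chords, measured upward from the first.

The roots are B and Gb.
B up to Gb is 7 semitones, a whole step narrower than a major sixth, so the interval is diminished.

diminished 6th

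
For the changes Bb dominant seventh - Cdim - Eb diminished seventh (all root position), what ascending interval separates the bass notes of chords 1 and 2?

The roots are Bb and C.
Bb up to C spans 2 letter names and 2 semitones — a major second.

major 2nd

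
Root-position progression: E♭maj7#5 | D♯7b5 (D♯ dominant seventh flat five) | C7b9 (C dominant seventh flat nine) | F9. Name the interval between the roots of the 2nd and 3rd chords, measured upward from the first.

d7

The roots are D♯ and C.
D♯ up to C is 9 semitones, a whole step narrower than a major seventh, so the interval is diminished.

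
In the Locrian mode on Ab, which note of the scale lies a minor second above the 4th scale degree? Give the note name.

The scale is Ab Bbb Cb Db Ebb Fb Gb.
The 4th scale degree is Db; a minor second above that is Ebb — scale degree 5.

Ebb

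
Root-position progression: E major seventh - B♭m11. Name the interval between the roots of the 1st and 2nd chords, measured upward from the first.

diminished 5th

The roots are E and B♭.
5 letter names make it a fifth; at 6 semitones (a half step narrower than perfect) the quality is diminished.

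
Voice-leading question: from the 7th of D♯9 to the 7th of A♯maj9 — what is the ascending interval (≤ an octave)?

The 7th of D♯9 is C♯; the 7th of A♯maj9 is G𝄪.
From C♯ to G𝄪: 8 semitones over a fifth = augmented.

augmented 5th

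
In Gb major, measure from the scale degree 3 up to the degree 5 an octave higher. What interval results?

Spelling Gb major: Gb Ab Bb Cb Db Eb F.
So we need the interval from Bb up to Db.
From Bb to Db: 15 semitones over a tenth = minor.

minor tenth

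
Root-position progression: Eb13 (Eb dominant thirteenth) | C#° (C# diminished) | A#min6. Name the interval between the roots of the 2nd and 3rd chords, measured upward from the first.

major 6th

The roots are C# and A#.
C# up to A# spans 6 letter names and 9 semitones — a major sixth.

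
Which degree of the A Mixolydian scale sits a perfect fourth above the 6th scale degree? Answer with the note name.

The scale is A B C# D E F# G.
The 6th scale degree is F#; a perfect fourth above that is B — scale degree 2.

B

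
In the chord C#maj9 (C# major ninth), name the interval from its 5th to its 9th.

perfect fifth

Spelling the chord: C# E# G# B# D#.
5th = G#; 9th = D#.
From G# to D# is 7 semitones, exactly the perfect fifth.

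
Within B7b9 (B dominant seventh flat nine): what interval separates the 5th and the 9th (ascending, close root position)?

B7b9 (B dominant seventh flat nine) is spelled B, D♯, F♯, A, C.
So we need the interval from F♯ up to C.
From F♯ to C: 6 semitones over a fifth = diminished.

diminished fifth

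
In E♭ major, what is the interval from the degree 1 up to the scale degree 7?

Spelling E♭ major: E♭ F G A♭ B♭ C D.
So we need the interval from E♭ up to D.
E♭ up to D spans 7 letter names and 11 semitones — a major seventh.

major 7th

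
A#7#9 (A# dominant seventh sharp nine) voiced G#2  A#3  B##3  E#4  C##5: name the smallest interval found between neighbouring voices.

A2

Adjacent intervals: G#2→A#3 = major ninth; A#3→B##3 = augmented second; B##3→E#4 = diminished fourth; E#4→C##5 = major sixth.
The smallest is A#3 to B##3, an augmented second (3 semitones).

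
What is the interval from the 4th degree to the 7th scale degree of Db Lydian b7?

diminished fourth

Db lydian dominant: Db Eb F G Ab Bb Cb.
The 4th degree is G and the 7th scale degree is Cb.
From G to Cb: 4 semitones over a fourth = diminished.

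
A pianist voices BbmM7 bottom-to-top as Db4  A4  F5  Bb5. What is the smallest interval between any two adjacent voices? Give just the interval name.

Adjacent intervals: Db4→A4 = augmented fifth; A4→F5 = minor sixth; F5→Bb5 = perfect fourth.
The smallest is F5 to Bb5, a perfect fourth (5 semitones).

P4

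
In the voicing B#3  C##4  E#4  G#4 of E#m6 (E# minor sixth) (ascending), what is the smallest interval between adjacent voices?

Adjacent intervals: B#3→C##4 = major second; C##4→E#4 = minor third; E#4→G#4 = minor third.
The smallest is B#3 to C##4, a major second (2 semitones).

major second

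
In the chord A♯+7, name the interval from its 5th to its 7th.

The chord tones of A♯7#5 are A♯ C𝄪 E𝄪 G♯.
That puts E𝄪 below G♯.
E𝄪 up to G♯ is 2 semitones, a whole step narrower than a major third, so the interval is diminished.

diminished third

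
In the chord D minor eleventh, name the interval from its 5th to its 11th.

Dm11 (D minor eleventh): D–F–A–C–E–G.
That puts A below G.
A up to G is 10 semitones, a half step narrower than a major seventh, so the interval is minor.

m7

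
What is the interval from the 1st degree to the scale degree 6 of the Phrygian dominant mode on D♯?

m6

The scale runs D♯ E F𝄪 G♯ A♯ B C♯.
The 1st degree is D♯ and the 6th scale degree is B.
D♯ up to B is 8 semitones, a half step narrower than a major sixth, so the interval is minor.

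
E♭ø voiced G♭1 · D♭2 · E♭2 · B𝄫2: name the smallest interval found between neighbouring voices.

Adjacent intervals: G♭1→D♭2 = perfect fifth; D♭2→E♭2 = major second; E♭2→B𝄫2 = diminished fifth.
The smallest is D♭2 to E♭2, a major second (2 semitones).

major second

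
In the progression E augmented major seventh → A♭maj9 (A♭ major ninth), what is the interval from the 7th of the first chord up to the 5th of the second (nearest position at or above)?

diminished second

The 7th of E augmented major seventh is D♯; the 5th of A♭maj9 (A♭ major ninth) is E♭.
D♯ up to E♭ is 0 semitones, a whole step narrower than a major second, so the interval is diminished.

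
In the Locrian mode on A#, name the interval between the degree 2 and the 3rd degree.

major second

Spelling the Locrian mode on A#: A# B C# D# E F# G#.
That puts B below C#.
Counting 2 letters and 2 half steps from B gives a major second.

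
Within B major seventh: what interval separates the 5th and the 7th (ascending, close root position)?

BM7 (B major seventh): B D♯ F♯ A♯.
That puts F♯ below A♯.
F♯ up to A♯ spans 3 letter names and 4 semitones — a major third.

major third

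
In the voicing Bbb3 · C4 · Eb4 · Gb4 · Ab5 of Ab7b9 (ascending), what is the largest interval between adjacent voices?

major ninth

Adjacent intervals: Bbb3→C4 = augmented second; C4→Eb4 = minor third; Eb4→Gb4 = minor third; Gb4→Ab5 = major ninth.
The largest is Gb4 to Ab5, a major ninth (14 semitones).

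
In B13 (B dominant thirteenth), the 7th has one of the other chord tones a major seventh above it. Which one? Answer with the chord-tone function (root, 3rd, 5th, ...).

B13: B D# F# A C# G#.
The 7th is A. A major seventh above A is G#.
G# is the chord's 13th.

13th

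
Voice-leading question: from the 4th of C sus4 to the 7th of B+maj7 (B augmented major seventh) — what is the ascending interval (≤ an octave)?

A3

C sus4 has F as its 4th, and B+maj7 (B augmented major seventh) has A# as its 7th.
3 letter names make it a third; at 5 semitones (a half step wider than major) the quality is augmented.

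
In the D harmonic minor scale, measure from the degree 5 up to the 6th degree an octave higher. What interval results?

Spelling the D harmonic minor scale: D E F G A Bb C#.
That puts A below Bb.
9 letter names make it a ninth; at 13 semitones (a half step narrower than major) the quality is minor.

m9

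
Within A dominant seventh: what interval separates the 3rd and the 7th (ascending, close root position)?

Spelling the chord: A–C♯–E–G.
So we need the interval from C♯ up to G.
C♯ up to G is 6 semitones, a half step narrower than a perfect fifth, so the interval is diminished.
This 3–7 tritone is the characteristic tension at the heart of the dominant sound.

diminished fifth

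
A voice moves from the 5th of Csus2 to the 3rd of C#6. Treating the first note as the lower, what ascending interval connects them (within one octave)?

Csus2 has G as its 5th, and C#6 has E# as its 3rd.
From G to E#: 10 semitones over a sixth = augmented.

A6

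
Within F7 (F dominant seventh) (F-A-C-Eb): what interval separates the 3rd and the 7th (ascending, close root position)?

The 3rd is A and the 7th is Eb.
A up to Eb is 6 semitones, a half step narrower than a perfect fifth, so the interval is diminished.

diminished fifth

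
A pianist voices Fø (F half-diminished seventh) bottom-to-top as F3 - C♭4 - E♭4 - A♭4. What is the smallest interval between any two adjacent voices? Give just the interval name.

major third

Adjacent intervals: F3→C♭4 = diminished fifth; C♭4→E♭4 = major third; E♭4→A♭4 = perfect fourth.
The smallest is C♭4 to E♭4, a major third (4 semitones).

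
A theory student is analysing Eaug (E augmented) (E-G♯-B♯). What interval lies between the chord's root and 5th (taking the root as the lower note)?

augmented fifth

That puts E below B♯.
From E to B♯: 8 semitones over a fifth = augmented.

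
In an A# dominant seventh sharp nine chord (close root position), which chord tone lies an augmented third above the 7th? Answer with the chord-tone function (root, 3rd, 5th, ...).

9th

The chord tones of A#7#9 (A# dominant seventh sharp nine) are A#, C##, E#, G#, B##.
The 7th is G#. An augmented third above G# is B##.
B## is the chord's 9th.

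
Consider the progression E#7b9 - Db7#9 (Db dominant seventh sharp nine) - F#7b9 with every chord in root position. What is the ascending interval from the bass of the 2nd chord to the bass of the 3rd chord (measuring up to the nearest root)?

The roots are Db and F#.
Db up to F# is 5 semitones, a half step wider than a major third, so the interval is augmented.

A3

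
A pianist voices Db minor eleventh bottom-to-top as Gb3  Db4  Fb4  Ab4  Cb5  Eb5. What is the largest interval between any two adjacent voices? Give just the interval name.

Adjacent intervals: Gb3→Db4 = perfect fifth; Db4→Fb4 = minor third; Fb4→Ab4 = major third; Ab4→Cb5 = minor third; Cb5→Eb5 = major third.
The largest is Gb3 to Db4, a perfect fifth (7 semitones).

P5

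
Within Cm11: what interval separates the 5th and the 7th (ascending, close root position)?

C minor eleventh: C–Eb–G–Bb–D–F.
That puts G below Bb.
3 letter names make it a third; at 3 semitones (a half step narrower than major) the quality is minor.

minor 3rd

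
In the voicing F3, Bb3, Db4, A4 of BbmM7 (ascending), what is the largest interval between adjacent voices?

A5

Adjacent intervals: F3→Bb3 = perfect fourth; Bb3→Db4 = minor third; Db4→A4 = augmented fifth.
The largest is Db4 to A4, an augmented fifth (8 semitones).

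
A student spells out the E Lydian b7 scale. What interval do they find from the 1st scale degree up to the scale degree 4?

Spelling the E Lydian b7 scale: E F# G# A# B C# D.
The 1st scale degree is E and the degree 4 is A#.
From E to A#: 6 semitones over a fourth = augmented.

augmented 4th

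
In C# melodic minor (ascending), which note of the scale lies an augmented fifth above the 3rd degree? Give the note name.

The scale is C# D# E F# G# A# B#.
The 3rd degree is E; an augmented fifth above that is B# — scale degree 7.

B#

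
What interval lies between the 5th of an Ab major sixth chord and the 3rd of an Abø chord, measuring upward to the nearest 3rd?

Ab major sixth has Eb as its 5th, and Abø has Cb as its 3rd.
Eb up to Cb is 8 semitones, a half step narrower than a major sixth, so the interval is minor.

minor sixth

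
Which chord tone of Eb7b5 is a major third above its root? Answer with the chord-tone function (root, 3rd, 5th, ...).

3rd

Spelling the chord: Eb–G–Bbb–Db.
The root is Eb. A major third above Eb is G.
G is the chord's 3rd.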